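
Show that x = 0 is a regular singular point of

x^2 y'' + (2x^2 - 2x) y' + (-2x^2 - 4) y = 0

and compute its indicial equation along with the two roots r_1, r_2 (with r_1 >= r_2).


Divide by x^2 to reach normal form y'' + P_1(x) y' + P_2(x) y = 0 with P_1(x) = 2 - 2/x and P_2(x) = -2 - 4/x^2.
x = 0 is a singular point because the y'-coefficient 2 - 2/x has a pole at x = 0 and the y-coefficient -2 - 4/x^2 has a pole at x = 0.
It is a regular singular point because x P_1(x) = p(x) = 2x - 2 and x^2 P_2(x) = q(x) = -2x^2 - 4 are polynomials, hence analytic at x = 0.
p(0) = -2,  q(0) = -4.
Indicial equation: r(r-1) + p(0) r + q(0) = 0, i.e. r^2 + (p(0) - 1) r + q(0) = 0, i.e. r^2 - 3 r - 4 = 0.
Discriminant: (-3)^2 - 4(-4) = 25, so r = (3 ± 5)/2.
Solving: r_1 = 4, r_2 = -1.

indicial: r^2 - 3 r - 4 = 0; roots r_1 = 4, r_2 = -1


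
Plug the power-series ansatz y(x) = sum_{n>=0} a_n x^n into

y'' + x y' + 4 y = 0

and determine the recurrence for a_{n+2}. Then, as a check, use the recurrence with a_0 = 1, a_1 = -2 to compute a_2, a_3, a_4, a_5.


Substitute y = sum_n a_n x^n.
y''(x) has coefficient (n+2)(n+1) a_{n+2} at x^n;
x y'(x) has coefficient n a_n at x^n (shift);
4 y(x) has coefficient 4 a_n at x^n.
Matching x^n: (n+2)(n+1) a_{n+2} + (n + 4) a_n = 0.
Thus a_{n+2} = (-n - 4) / ((n+1)(n+2)) * a_n.

Check with a_0 = 1, a_1 = -2 (apply the recurrence for n = 0, 1, 2, 3): a_0 = 1, a_1 = -2, a_2 = -2, a_3 = 5/3, a_4 = 1, a_5 = -7/12.

a_(n+2) = (-n - 4) / ((n+1)(n+2)) * a_n; check: a_0 = 1, a_1 = -2, a_2 = -2, a_3 = 5/3, a_4 = 1, a_5 = -7/12


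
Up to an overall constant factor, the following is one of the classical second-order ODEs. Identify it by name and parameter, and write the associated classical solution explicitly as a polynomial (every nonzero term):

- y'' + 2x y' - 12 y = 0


All three coefficients share the factor -1; dividing through by -1 gives  y'' - 2x y' + 12 y = 0.
This matches the Hermite equation y'' - 2x y' + 2n y = 0 with 2n = 12, so n = 6; the polynomial solution is H_6(x).
With y = sum_k a_k x^k, matching x^k gives (k+2)(k+1) a_{k+2} = 2(k - n) a_k = 2(k - 6) a_k. The right side vanishes at k = 6, so the series with the parity of 6 terminates at degree 6.
Standard normalization: leading coefficient of H_n is 2^n, so a_6 = 2^6 = 64. Work downward with a_k = (k+1)(k+2) a_{k+2} / (2(k - n)):
  a_4 = (5)(6)(64) / (2(4 - 6)) = 1920/(-4) = -480
  a_2 = (3)(4)(-480) / (2(2 - 6)) = -5760/(-8) = 720
  a_0 = (1)(2)(720) / (2(0 - 6)) = 1440/(-12) = -120
Hence H_6(x) = 64 x^6 - 480 x^4 + 720 x^2 - 120.

H_6(x); series = 64 x^6 - 480 x^4 + 720 x^2 - 120


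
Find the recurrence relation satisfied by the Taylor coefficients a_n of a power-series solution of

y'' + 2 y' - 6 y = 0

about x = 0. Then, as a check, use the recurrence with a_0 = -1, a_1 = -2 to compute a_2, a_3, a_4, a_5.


Substitute y = sum_n a_n x^n.
y''(x) has coefficient (n+2)(n+1) a_{n+2} at x^n;
2 y'(x) has coefficient 2 (n+1) a_{n+1} at x^n;
-6 y(x) has coefficient -6 a_n at x^n.
Matching x^n: (n+2)(n+1) a_{n+2} + 2 (n+1) a_{n+1} - 6 a_n = 0.
Thus a_{n+2} = [-2 (n+1) a_{n+1} + 6 a_n] / ((n+1)(n+2)).

Check with a_0 = -1, a_1 = -2 (apply the recurrence for n = 0, 1, 2, 3): a_0 = -1, a_1 = -2, a_2 = -1, a_3 = -4/3, a_4 = 1/6, a_5 = -7/15.

a_(n+2) = [-2 (n+1) a_(n+1) + 6 a_n] / ((n+1)(n+2)); check: a_0 = -1, a_1 = -2, a_2 = -1, a_3 = -4/3, a_4 = 1/6, a_5 = -7/15


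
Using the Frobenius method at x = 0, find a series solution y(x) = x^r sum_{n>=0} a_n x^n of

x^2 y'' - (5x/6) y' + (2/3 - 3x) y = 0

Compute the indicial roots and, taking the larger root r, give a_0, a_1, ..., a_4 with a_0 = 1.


Write in Frobenius form y'' + (p(x)/x) y' + (q(x)/x^2) y = 0:
  p(x) = -5/6,  q(x) = 2/3 - 3x.
Indicial equation: r(r-1) + (-5/6) r + (2/3) = 0 -> roots r_1 = 4/3, r_2 = 1/2.
Take r = r_1 = 4/3. Let y(x) = x^r sum_{n>=0} a_n x^n with a_0 = 1.
Substitute y = x^r sum a_n x^n and match x^{r+n}. The recurrence is
  D(n) a_n - 3 a_{n-1} = 0,  where D(n) = (r+n)(r+n-1) + (-5/6)(r+n) + (2/3).
  a_n = 3 / D(n) * a_{n-1}.
Since the indicial polynomial factors as (r - r_1)(r - r_2), D(n) = (r_1 + n - r_1)(r_1 + n - r_2) = n(n + 5/6).
Evaluating step by step (a_0 = 1):
  n = 1: D(1) = 1(1 + 5/6) = 11/6; numerator = 3(1) = 3; a_1 = (3)/(11/6) = 18/11
  n = 2: D(2) = 2(2 + 5/6) = 17/3; numerator = 3(18/11) = 54/11; a_2 = (54/11)/(17/3) = 162/187
  n = 3: D(3) = 3(3 + 5/6) = 23/2; numerator = 3(162/187) = 486/187; a_3 = (486/187)/(23/2) = 972/4301
  n = 4: D(4) = 4(4 + 5/6) = 58/3; numerator = 3(972/4301) = 2916/4301; a_4 = (2916/4301)/(58/3) = 4374/124729

r = 4/3; a_0 = 1; a_1 = 18/11; a_2 = 162/187; a_3 = 972/4301; a_4 = 4374/124729


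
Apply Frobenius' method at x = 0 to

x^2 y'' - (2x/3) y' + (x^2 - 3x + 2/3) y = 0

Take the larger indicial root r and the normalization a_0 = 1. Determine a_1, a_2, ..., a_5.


Write in Frobenius form y'' + (p(x)/x) y' + (q(x)/x^2) y = 0:
  p(x) = -2/3,  q(x) = x^2 - 3x + 2/3.
Indicial equation: r(r-1) + (-2/3) r + (2/3) = 0 -> roots r_1 = 1, r_2 = 2/3.
Take r = r_1 = 1. Let y(x) = x^r sum_{n>=0} a_n x^n with a_0 = 1.
Substitute y = x^r sum a_n x^n and match x^{r+n}. The recurrence is
  D(n) a_n - 3 a_{n-1} + 1 a_{n-2} = 0,  where D(n) = (r+n)(r+n-1) + (-2/3)(r+n) + (2/3).
  a_n = [3 a_{n-1} - 1 a_{n-2}] / D(n).
Since the indicial polynomial factors as (r - r_1)(r - r_2), D(n) = (r_1 + n - r_1)(r_1 + n - r_2) = n(n + 1/3).
Evaluating step by step (a_0 = 1):
  n = 1: D(1) = 1(1 + 1/3) = 4/3; numerator = 3(1) = 3; a_1 = (3)/(4/3) = 9/4
  n = 2: D(2) = 2(2 + 1/3) = 14/3; numerator = 3(9/4) - 1(1) = 23/4; a_2 = (23/4)/(14/3) = 69/56
  n = 3: D(3) = 3(3 + 1/3) = 10; numerator = 3(69/56) - 1(9/4) = 81/56; a_3 = (81/56)/(10) = 81/560
  n = 4: D(4) = 4(4 + 1/3) = 52/3; numerator = 3(81/560) - 1(69/56) = -447/560; a_4 = (-447/560)/(52/3) = -1341/29120
  n = 5: D(5) = 5(5 + 1/3) = 80/3; numerator = 3(-1341/29120) - 1(81/560) = -1647/5824; a_5 = (-1647/5824)/(80/3) = -4941/465920

r = 1; a_0 = 1; a_1 = 9/4; a_2 = 69/56; a_3 = 81/560; a_4 = -1341/29120; a_5 = -4941/465920


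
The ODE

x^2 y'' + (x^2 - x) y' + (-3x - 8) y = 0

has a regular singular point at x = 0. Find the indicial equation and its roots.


Divide by x^2 to reach normal form y'' + P_1(x) y' + P_2(x) y = 0 with P_1(x) = 1 - 1/x and P_2(x) = -3/x - 8/x^2.
x = 0 is a singular point because the y'-coefficient 1 - 1/x has a pole at x = 0 and the y-coefficient -3/x - 8/x^2 has a pole at x = 0.
It is a regular singular point because x P_1(x) = p(x) = x - 1 and x^2 P_2(x) = q(x) = -3x - 8 are polynomials, hence analytic at x = 0.
p(0) = -1,  q(0) = -8.
Indicial equation: r(r-1) + p(0) r + q(0) = 0, i.e. r^2 + (p(0) - 1) r + q(0) = 0, i.e. r^2 - 2 r - 8 = 0.
Discriminant: (-2)^2 - 4(-8) = 36, so r = (2 ± 6)/2.
Solving: r_1 = 4, r_2 = -2.

indicial: r^2 - 2 r - 8 = 0; roots r_1 = 4, r_2 = -2


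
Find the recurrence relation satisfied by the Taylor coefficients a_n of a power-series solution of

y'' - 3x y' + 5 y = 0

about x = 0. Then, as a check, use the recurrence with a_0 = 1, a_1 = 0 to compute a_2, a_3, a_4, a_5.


Substitute y = sum_n a_n x^n.
y''(x) has coefficient (n+2)(n+1) a_{n+2} at x^n;
-3 x y'(x) has coefficient -3 n a_n at x^n (shift);
5 y(x) has coefficient 5 a_n at x^n.
Matching x^n: (n+2)(n+1) a_{n+2} + (-3n + 5) a_n = 0.
Thus a_{n+2} = (3n - 5) / ((n+1)(n+2)) * a_n.

Check with a_0 = 1, a_1 = 0 (apply the recurrence for n = 0, 1, 2, 3): a_0 = 1, a_1 = 0, a_2 = -5/2, a_3 = 0, a_4 = -5/24, a_5 = 0.

a_(n+2) = (3n - 5) / ((n+1)(n+2)) * a_n; check: a_0 = 1, a_1 = 0, a_2 = -5/2, a_3 = 0, a_4 = -5/24, a_5 = 0


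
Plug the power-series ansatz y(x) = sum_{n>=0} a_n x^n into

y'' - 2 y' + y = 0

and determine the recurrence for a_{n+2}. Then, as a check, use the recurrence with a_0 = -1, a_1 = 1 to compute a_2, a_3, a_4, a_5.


Substitute y = sum_n a_n x^n.
y''(x) has coefficient (n+2)(n+1) a_{n+2} at x^n;
-2 y'(x) has coefficient -2 (n+1) a_{n+1} at x^n;
y(x) has coefficient 1 a_n at x^n.
Matching x^n: (n+2)(n+1) a_{n+2} - 2 (n+1) a_{n+1} + 1 a_n = 0.
Thus a_{n+2} = [2 (n+1) a_{n+1} - 1 a_n] / ((n+1)(n+2)).

Check with a_0 = -1, a_1 = 1 (apply the recurrence for n = 0, 1, 2, 3): a_0 = -1, a_1 = 1, a_2 = 3/2, a_3 = 5/6, a_4 = 7/24, a_5 = 3/40.

a_(n+2) = [2 (n+1) a_(n+1) - 1 a_n] / ((n+1)(n+2)); check: a_0 = -1, a_1 = 1, a_2 = 3/2, a_3 = 5/6, a_4 = 7/24, a_5 = 3/40


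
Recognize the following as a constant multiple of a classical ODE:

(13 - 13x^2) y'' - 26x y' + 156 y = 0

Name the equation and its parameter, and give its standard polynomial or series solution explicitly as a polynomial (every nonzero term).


All three coefficients share the factor 13; dividing through by 13 gives  (1 - x^2) y'' - 2x y' + 12 y = 0.
This matches the Legendre equation (1 - x^2) y'' - 2x y' + n(n+1) y = 0 (note the -2x y' term) with n(n+1) = 12, so n = 3; the polynomial solution is P_3(x).
With y = sum_k a_k x^k, matching x^k gives (k+2)(k+1) a_{k+2} = [k(k+1) - n(n+1)] a_k = (k - 3)(k + 4) a_k. The right side vanishes at k = 3, so the series with the parity of 3 terminates at degree 3.
Standard normalization (P_n(1) = 1): leading coefficient (2n)!/(2^n (n!)^2) = 720/(8*36) = 5/2, so a_3 = 5/2. Work downward with a_k = (k+1)(k+2) a_{k+2} / ((k - 3)(k + 4)):
  a_1 = (2)(3)(5/2) / ((1 - 3)(1 + 4)) = 15/(-10) = -3/2
Hence P_3(x) = 5 x^3/2 - 3 x/2.

P_3(x); series = 5 x^3/2 - 3 x/2


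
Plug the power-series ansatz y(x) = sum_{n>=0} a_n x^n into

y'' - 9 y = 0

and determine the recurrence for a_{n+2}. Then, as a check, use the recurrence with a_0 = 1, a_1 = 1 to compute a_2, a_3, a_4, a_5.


Substitute y = sum_n a_n x^n into y'' + (const) y = 0.
y''(x) = sum_{n>=0} (n+2)(n+1) a_{n+2} x^n.
The ODE becomes sum_n [(n+2)(n+1) a_{n+2} - 9 a_n] x^n = 0.
Setting each coefficient to zero gives the recurrence:
  (n+2)(n+1) a_{n+2} - 9 a_n = 0,
  a_{n+2} = 9 / ((n+1)(n+2)) a_n.

Check with a_0 = 1, a_1 = 1 (apply the recurrence for n = 0, 1, 2, 3): a_0 = 1, a_1 = 1, a_2 = 9/2, a_3 = 3/2, a_4 = 27/8, a_5 = 27/40.

a_{n+2} = 9/((n+1)(n+2)) * a_n; check: a_0 = 1, a_1 = 1, a_2 = 9/2, a_3 = 3/2, a_4 = 27/8, a_5 = 27/40


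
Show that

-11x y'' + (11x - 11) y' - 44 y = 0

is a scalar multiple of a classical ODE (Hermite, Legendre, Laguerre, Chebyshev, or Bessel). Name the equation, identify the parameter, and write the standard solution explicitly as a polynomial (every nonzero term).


All three coefficients share the factor -11; dividing through by -11 gives  x y'' + (1 - x) y' + 4 y = 0.
This matches the Laguerre equation x y'' + (1 - x) y' + n y = 0 with n = 4; the polynomial solution is L_4(x).
With y = sum_k a_k x^k, matching x^k gives (k+1)k a_{k+1} + (k+1) a_{k+1} - k a_k + n a_k = 0, i.e. (k+1)^2 a_{k+1} = (k - n) a_k = (k - 4) a_k. The right side vanishes at k = 4, so the series terminates at degree 4.
Standard normalization L_n(0) = 1 gives a_0 = 1. Work upward with a_{k+1} = (k - 4) a_k / (k+1)^2:
  a_1 = (0 - 4)(1) / 1^2 = -4/1 = -4
  a_2 = (1 - 4)(-4) / 2^2 = 12/4 = 3
  a_3 = (2 - 4)(3) / 3^2 = -6/9 = -2/3
  a_4 = (3 - 4)(-2/3) / 4^2 = (2/3)/16 = 1/24
Hence L_4(x) = x^4/24 - 2 x^3/3 + 3 x^2 - 4 x + 1.

L_4(x); series = x^4/24 - 2 x^3/3 + 3 x^2 - 4 x + 1


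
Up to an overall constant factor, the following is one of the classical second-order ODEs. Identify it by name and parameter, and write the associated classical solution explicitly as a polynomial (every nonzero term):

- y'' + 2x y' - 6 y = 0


All three coefficients share the factor -1; dividing through by -1 gives  y'' - 2x y' + 6 y = 0.
This matches the Hermite equation y'' - 2x y' + 2n y = 0 with 2n = 6, so n = 3; the polynomial solution is H_3(x).
With y = sum_k a_k x^k, matching x^k gives (k+2)(k+1) a_{k+2} = 2(k - n) a_k = 2(k - 3) a_k. The right side vanishes at k = 3, so the series with the parity of 3 terminates at degree 3.
Standard normalization: leading coefficient of H_n is 2^n, so a_3 = 2^3 = 8. Work downward with a_k = (k+1)(k+2) a_{k+2} / (2(k - n)):
  a_1 = (2)(3)(8) / (2(1 - 3)) = 48/(-4) = -12
Hence H_3(x) = 8 x^3 - 12 x.

H_3(x); series = 8 x^3 - 12 x


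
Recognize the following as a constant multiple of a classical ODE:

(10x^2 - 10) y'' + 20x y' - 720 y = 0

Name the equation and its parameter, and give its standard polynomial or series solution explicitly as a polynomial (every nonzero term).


All three coefficients share the factor -10; dividing through by -10 gives  (1 - x^2) y'' - 2x y' + 72 y = 0.
This matches the Legendre equation (1 - x^2) y'' - 2x y' + n(n+1) y = 0 (note the -2x y' term) with n(n+1) = 72, so n = 8; the polynomial solution is P_8(x).
With y = sum_k a_k x^k, matching x^k gives (k+2)(k+1) a_{k+2} = [k(k+1) - n(n+1)] a_k = (k - 8)(k + 9) a_k. The right side vanishes at k = 8, so the series with the parity of 8 terminates at degree 8.
Standard normalization (P_n(1) = 1): leading coefficient (2n)!/(2^n (n!)^2) = 20922789888000/(256*1625702400) = 6435/128, so a_8 = 6435/128. Work downward with a_k = (k+1)(k+2) a_{k+2} / ((k - 8)(k + 9)):
  a_6 = (7)(8)(6435/128) / ((6 - 8)(6 + 9)) = (45045/16)/(-30) = -3003/32
  a_4 = (5)(6)(-3003/32) / ((4 - 8)(4 + 9)) = (-45045/16)/(-52) = 3465/64
  a_2 = (3)(4)(3465/64) / ((2 - 8)(2 + 9)) = (10395/16)/(-66) = -315/32
  a_0 = (1)(2)(-315/32) / ((0 - 8)(0 + 9)) = (-315/16)/(-72) = 35/128
Hence P_8(x) = 6435 x^8/128 - 3003 x^6/32 + 3465 x^4/64 - 315 x^2/32 + 35/128.

P_8(x); series = 6435 x^8/128 - 3003 x^6/32 + 3465 x^4/64 - 315 x^2/32 + 35/128


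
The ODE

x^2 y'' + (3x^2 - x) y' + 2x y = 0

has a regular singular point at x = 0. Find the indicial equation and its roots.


Divide by x^2 to reach normal form y'' + P_1(x) y' + P_2(x) y = 0 with P_1(x) = 3 - 1/x and P_2(x) = 2/x.
x = 0 is a singular point because the y'-coefficient 3 - 1/x has a pole at x = 0 and the y-coefficient 2/x has a pole at x = 0.
It is a regular singular point because x P_1(x) = p(x) = 3x - 1 and x^2 P_2(x) = q(x) = 2x are polynomials, hence analytic at x = 0.
p(0) = -1,  q(0) = 0.
Indicial equation: r(r-1) + p(0) r + q(0) = 0, i.e. r^2 + (p(0) - 1) r + q(0) = 0, i.e. r^2 - 2 r = 0.
Discriminant: (-2)^2 - 4(0) = 4, so r = (2 ± 2)/2.
Solving: r_1 = 2, r_2 = 0.

indicial: r^2 - 2 r = 0; roots r_1 = 2, r_2 = 0


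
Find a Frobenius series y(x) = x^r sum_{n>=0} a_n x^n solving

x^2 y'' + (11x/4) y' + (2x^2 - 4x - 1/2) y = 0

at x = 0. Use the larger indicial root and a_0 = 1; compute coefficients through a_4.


Write in Frobenius form y'' + (p(x)/x) y' + (q(x)/x^2) y = 0:
  p(x) = 11/4,  q(x) = 2x^2 - 4x - 1/2.
Indicial equation: r(r-1) + (11/4) r + (-1/2) = 0 -> roots r_1 = 1/4, r_2 = -2.
Take r = r_1 = 1/4. Let y(x) = x^r sum_{n>=0} a_n x^n with a_0 = 1.
Substitute y = x^r sum a_n x^n and match x^{r+n}. The recurrence is
  D(n) a_n - 4 a_{n-1} + 2 a_{n-2} = 0,  where D(n) = (r+n)(r+n-1) + (11/4)(r+n) + (-1/2).
  a_n = [4 a_{n-1} - 2 a_{n-2}] / D(n).
Since the indicial polynomial factors as (r - r_1)(r - r_2), D(n) = (r_1 + n - r_1)(r_1 + n - r_2) = n(n + 9/4).
Evaluating step by step (a_0 = 1):
  n = 1: D(1) = 1(1 + 9/4) = 13/4; numerator = 4(1) = 4; a_1 = (4)/(13/4) = 16/13
  n = 2: D(2) = 2(2 + 9/4) = 17/2; numerator = 4(16/13) - 2(1) = 38/13; a_2 = (38/13)/(17/2) = 76/221
  n = 3: D(3) = 3(3 + 9/4) = 63/4; numerator = 4(76/221) - 2(16/13) = -240/221; a_3 = (-240/221)/(63/4) = -320/4641
  n = 4: D(4) = 4(4 + 9/4) = 25; numerator = 4(-320/4641) - 2(76/221) = -344/357; a_4 = (-344/357)/(25) = -344/8925

r = 1/4; a_0 = 1; a_1 = 16/13; a_2 = 76/221; a_3 = -320/4641; a_4 = -344/8925


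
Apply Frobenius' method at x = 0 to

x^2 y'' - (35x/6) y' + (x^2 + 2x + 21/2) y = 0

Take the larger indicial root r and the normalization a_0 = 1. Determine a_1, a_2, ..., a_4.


Write in Frobenius form y'' + (p(x)/x) y' + (q(x)/x^2) y = 0:
  p(x) = -35/6,  q(x) = x^2 + 2x + 21/2.
Indicial equation: r(r-1) + (-35/6) r + (21/2) = 0 -> roots r_1 = 9/2, r_2 = 7/3.
Take r = r_1 = 9/2. Let y(x) = x^r sum_{n>=0} a_n x^n with a_0 = 1.
Substitute y = x^r sum a_n x^n and match x^{r+n}. The recurrence is
  D(n) a_n + 2 a_{n-1} + 1 a_{n-2} = 0,  where D(n) = (r+n)(r+n-1) + (-35/6)(r+n) + (21/2).
  a_n = [-2 a_{n-1} - 1 a_{n-2}] / D(n).
Since the indicial polynomial factors as (r - r_1)(r - r_2), D(n) = (r_1 + n - r_1)(r_1 + n - r_2) = n(n + 13/6).
Evaluating step by step (a_0 = 1):
  n = 1: D(1) = 1(1 + 13/6) = 19/6; numerator = -2(1) = -2; a_1 = (-2)/(19/6) = -12/19
  n = 2: D(2) = 2(2 + 13/6) = 25/3; numerator = -2(-12/19) - 1(1) = 5/19; a_2 = (5/19)/(25/3) = 3/95
  n = 3: D(3) = 3(3 + 13/6) = 31/2; numerator = -2(3/95) - 1(-12/19) = 54/95; a_3 = (54/95)/(31/2) = 108/2945
  n = 4: D(4) = 4(4 + 13/6) = 74/3; numerator = -2(108/2945) - 1(3/95) = -309/2945; a_4 = (-309/2945)/(74/3) = -927/217930

r = 9/2; a_0 = 1; a_1 = -12/19; a_2 = 3/95; a_3 = 108/2945; a_4 = -927/217930


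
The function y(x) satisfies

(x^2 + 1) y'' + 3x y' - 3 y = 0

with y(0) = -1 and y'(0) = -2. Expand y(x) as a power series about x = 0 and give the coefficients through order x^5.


Ansatz: y(x) = sum_{n>=0} a_n x^n, so y'(x) = sum_{n>=1} n a_n x^(n-1) and y''(x) = sum_{n>=2} n(n-1) a_n x^(n-2).
Substitute into P(x) y'' + Q(x) y' + R(x) y = 0 with P(x) = x^2 + 1, Q(x) = 3x, R(x) = -3, and match powers of x.
Initial conditions: a_0 = -1, a_1 = -2.
Setting the coefficient of each power of x to zero and solving order by order (substituting the coefficients already found):
  x^0: 2 a_2 - 3 a_0 = 0  ->  2 a_2 = 3 a_0 = -3  ->  a_2 = -3/2
  x^1: 6 a_3 = 0  ->  a_3 = 0
  x^2: 12 a_4 + 5 a_2 = 0  ->  12 a_4 = -5 a_2 = 15/2  ->  a_4 = 5/8
  x^3: 20 a_5 + 12 a_3 = 0  ->  20 a_5 = -12 a_3 = 0  ->  a_5 = 0
Truncated series: y(x) = -1 - 2 x - (3/2) x^2 + (5/8) x^4 + O(x^6).

a_0 = -1; a_1 = -2; a_2 = -3/2; a_3 = 0; a_4 = 5/8; a_5 = 0


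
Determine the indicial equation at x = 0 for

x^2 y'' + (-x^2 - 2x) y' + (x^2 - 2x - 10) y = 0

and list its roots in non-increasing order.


Divide by x^2 to reach normal form y'' + P_1(x) y' + P_2(x) y = 0 with P_1(x) = -1 - 2/x and P_2(x) = 1 - 2/x - 10/x^2.
x = 0 is a singular point because the y'-coefficient -1 - 2/x has a pole at x = 0 and the y-coefficient 1 - 2/x - 10/x^2 has a pole at x = 0.
It is a regular singular point because x P_1(x) = p(x) = -x - 2 and x^2 P_2(x) = q(x) = x^2 - 2x - 10 are polynomials, hence analytic at x = 0.
p(0) = -2,  q(0) = -10.
Indicial equation: r(r-1) + p(0) r + q(0) = 0, i.e. r^2 + (p(0) - 1) r + q(0) = 0, i.e. r^2 - 3 r - 10 = 0.
Discriminant: (-3)^2 - 4(-10) = 49, so r = (3 ± 7)/2.
Solving: r_1 = 5, r_2 = -2.

indicial: r^2 - 3 r - 10 = 0; roots r_1 = 5, r_2 = -2


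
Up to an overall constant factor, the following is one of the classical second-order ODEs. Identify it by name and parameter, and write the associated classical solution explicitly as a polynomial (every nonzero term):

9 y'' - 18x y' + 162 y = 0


All three coefficients share the factor 9; dividing through by 9 gives  y'' - 2x y' + 18 y = 0.
This matches the Hermite equation y'' - 2x y' + 2n y = 0 with 2n = 18, so n = 9; the polynomial solution is H_9(x).
With y = sum_k a_k x^k, matching x^k gives (k+2)(k+1) a_{k+2} = 2(k - n) a_k = 2(k - 9) a_k. The right side vanishes at k = 9, so the series with the parity of 9 terminates at degree 9.
Standard normalization: leading coefficient of H_n is 2^n, so a_9 = 2^9 = 512. Work downward with a_k = (k+1)(k+2) a_{k+2} / (2(k - n)):
  a_7 = (8)(9)(512) / (2(7 - 9)) = 36864/(-4) = -9216
  a_5 = (6)(7)(-9216) / (2(5 - 9)) = -387072/(-8) = 48384
  a_3 = (4)(5)(48384) / (2(3 - 9)) = 967680/(-12) = -80640
  a_1 = (2)(3)(-80640) / (2(1 - 9)) = -483840/(-16) = 30240
Hence H_9(x) = 512 x^9 - 9216 x^7 + 48384 x^5 - 80640 x^3 + 30240 x.

H_9(x); series = 512 x^9 - 9216 x^7 + 48384 x^5 - 80640 x^3 + 30240 x


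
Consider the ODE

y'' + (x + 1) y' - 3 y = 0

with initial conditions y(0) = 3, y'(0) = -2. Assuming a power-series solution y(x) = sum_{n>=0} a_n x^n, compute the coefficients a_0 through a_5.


Ansatz: y(x) = sum_{n>=0} a_n x^n, so y'(x) = sum_{n>=1} n a_n x^(n-1) and y''(x) = sum_{n>=2} n(n-1) a_n x^(n-2).
Substitute into P(x) y'' + Q(x) y' + R(x) y = 0 with P(x) = 1, Q(x) = x + 1, R(x) = -3, and match powers of x.
Initial conditions: a_0 = 3, a_1 = -2.
Setting the coefficient of each power of x to zero and solving order by order (substituting the coefficients already found):
  x^0: 2 a_2 + a_1 - 3 a_0 = 0  ->  2 a_2 = -a_1 + 3 a_0 = 11  ->  a_2 = 11/2
  x^1: 6 a_3 + 2 a_2 - 2 a_1 = 0  ->  6 a_3 = -2 a_2 + 2 a_1 = -15  ->  a_3 = -5/2
  x^2: 12 a_4 + 3 a_3 - a_2 = 0  ->  12 a_4 = -3 a_3 + a_2 = 13  ->  a_4 = 13/12
  x^3: 20 a_5 + 4 a_4 = 0  ->  20 a_5 = -4 a_4 = -13/3  ->  a_5 = -13/60
Truncated series: y(x) = 3 - 2 x + (11/2) x^2 - (5/2) x^3 + (13/12) x^4 - (13/60) x^5 + O(x^6).

a_0 = 3; a_1 = -2; a_2 = 11/2; a_3 = -5/2; a_4 = 13/12; a_5 = -13/60


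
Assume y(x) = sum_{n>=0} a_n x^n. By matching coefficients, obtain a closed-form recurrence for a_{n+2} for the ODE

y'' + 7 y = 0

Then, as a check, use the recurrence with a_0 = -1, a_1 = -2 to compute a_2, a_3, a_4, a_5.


Substitute y = sum_n a_n x^n into y'' + (const) y = 0.
y''(x) = sum_{n>=0} (n+2)(n+1) a_{n+2} x^n.
The ODE becomes sum_n [(n+2)(n+1) a_{n+2} + 7 a_n] x^n = 0.
Setting each coefficient to zero gives the recurrence:
  (n+2)(n+1) a_{n+2} + 7 a_n = 0,
  a_{n+2} = -7 / ((n+1)(n+2)) a_n.

Check with a_0 = -1, a_1 = -2 (apply the recurrence for n = 0, 1, 2, 3): a_0 = -1, a_1 = -2, a_2 = 7/2, a_3 = 7/3, a_4 = -49/24, a_5 = -49/60.

a_{n+2} = -7/((n+1)(n+2)) * a_n; check: a_0 = -1, a_1 = -2, a_2 = 7/2, a_3 = 7/3, a_4 = -49/24, a_5 = -49/60


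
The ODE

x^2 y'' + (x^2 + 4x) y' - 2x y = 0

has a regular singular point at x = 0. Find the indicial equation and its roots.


Divide by x^2 to reach normal form y'' + P_1(x) y' + P_2(x) y = 0 with P_1(x) = 1 + 4/x and P_2(x) = -2/x.
x = 0 is a singular point because the y'-coefficient 1 + 4/x has a pole at x = 0 and the y-coefficient -2/x has a pole at x = 0.
It is a regular singular point because x P_1(x) = p(x) = x + 4 and x^2 P_2(x) = q(x) = -2x are polynomials, hence analytic at x = 0.
p(0) = 4,  q(0) = 0.
Indicial equation: r(r-1) + p(0) r + q(0) = 0, i.e. r^2 + (p(0) - 1) r + q(0) = 0, i.e. r^2 + 3 r = 0.
Discriminant: (3)^2 - 4(0) = 9, so r = (-3 ± 3)/2.
Solving: r_1 = 0, r_2 = -3.

indicial: r^2 + 3 r = 0; roots r_1 = 0, r_2 = -3


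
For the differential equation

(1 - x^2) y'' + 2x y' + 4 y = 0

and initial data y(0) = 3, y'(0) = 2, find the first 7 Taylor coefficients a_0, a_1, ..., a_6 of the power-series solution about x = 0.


Ansatz: y(x) = sum_{n>=0} a_n x^n, so y'(x) = sum_{n>=1} n a_n x^(n-1) and y''(x) = sum_{n>=2} n(n-1) a_n x^(n-2).
Substitute into P(x) y'' + Q(x) y' + R(x) y = 0 with P(x) = 1 - x^2, Q(x) = 2x, R(x) = 4, and match powers of x.
Initial conditions: a_0 = 3, a_1 = 2.
Setting the coefficient of each power of x to zero and solving order by order (substituting the coefficients already found):
  x^0: 2 a_2 + 4 a_0 = 0  ->  2 a_2 = -4 a_0 = -12  ->  a_2 = -6
  x^1: 6 a_3 + 6 a_1 = 0  ->  6 a_3 = -6 a_1 = -12  ->  a_3 = -2
  x^2: 12 a_4 + 6 a_2 = 0  ->  12 a_4 = -6 a_2 = 36  ->  a_4 = 3
  x^3: 20 a_5 + 4 a_3 = 0  ->  20 a_5 = -4 a_3 = 8  ->  a_5 = 2/5
  x^4: 30 a_6 = 0  ->  a_6 = 0
Truncated series: y(x) = 3 + 2 x - 6 x^2 - 2 x^3 + 3 x^4 + (2/5) x^5 + O(x^7).

a_0 = 3; a_1 = 2; a_2 = -6; a_3 = -2; a_4 = 3; a_5 = 2/5; a_6 = 0


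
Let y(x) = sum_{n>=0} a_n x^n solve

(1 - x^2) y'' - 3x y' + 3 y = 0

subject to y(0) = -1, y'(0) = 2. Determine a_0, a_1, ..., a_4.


Ansatz: y(x) = sum_{n>=0} a_n x^n, so y'(x) = sum_{n>=1} n a_n x^(n-1) and y''(x) = sum_{n>=2} n(n-1) a_n x^(n-2).
Substitute into P(x) y'' + Q(x) y' + R(x) y = 0 with P(x) = 1 - x^2, Q(x) = -3x, R(x) = 3, and match powers of x.
Initial conditions: a_0 = -1, a_1 = 2.
Setting the coefficient of each power of x to zero and solving order by order (substituting the coefficients already found):
  x^0: 2 a_2 + 3 a_0 = 0  ->  2 a_2 = -3 a_0 = 3  ->  a_2 = 3/2
  x^1: 6 a_3 = 0  ->  a_3 = 0
  x^2: 12 a_4 - 5 a_2 = 0  ->  12 a_4 = 5 a_2 = 15/2  ->  a_4 = 5/8
Truncated series: y(x) = -1 + 2 x + (3/2) x^2 + (5/8) x^4 + O(x^5).

a_0 = -1; a_1 = 2; a_2 = 3/2; a_3 = 0; a_4 = 5/8


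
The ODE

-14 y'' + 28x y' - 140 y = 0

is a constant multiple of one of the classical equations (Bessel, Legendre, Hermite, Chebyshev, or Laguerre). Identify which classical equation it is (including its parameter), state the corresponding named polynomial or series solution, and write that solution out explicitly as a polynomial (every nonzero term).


All three coefficients share the factor -14; dividing through by -14 gives  y'' - 2x y' + 10 y = 0.
This matches the Hermite equation y'' - 2x y' + 2n y = 0 with 2n = 10, so n = 5; the polynomial solution is H_5(x).
With y = sum_k a_k x^k, matching x^k gives (k+2)(k+1) a_{k+2} = 2(k - n) a_k = 2(k - 5) a_k. The right side vanishes at k = 5, so the series with the parity of 5 terminates at degree 5.
Standard normalization: leading coefficient of H_n is 2^n, so a_5 = 2^5 = 32. Work downward with a_k = (k+1)(k+2) a_{k+2} / (2(k - n)):
  a_3 = (4)(5)(32) / (2(3 - 5)) = 640/(-4) = -160
  a_1 = (2)(3)(-160) / (2(1 - 5)) = -960/(-8) = 120
Hence H_5(x) = 32 x^5 - 160 x^3 + 120 x.

H_5(x); series = 32 x^5 - 160 x^3 + 120 x


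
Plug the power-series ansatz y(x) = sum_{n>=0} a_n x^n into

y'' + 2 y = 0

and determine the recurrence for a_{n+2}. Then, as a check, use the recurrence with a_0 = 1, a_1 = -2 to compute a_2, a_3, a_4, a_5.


Substitute y = sum_n a_n x^n into y'' + (const) y = 0.
y''(x) = sum_{n>=0} (n+2)(n+1) a_{n+2} x^n.
The ODE becomes sum_n [(n+2)(n+1) a_{n+2} + 2 a_n] x^n = 0.
Setting each coefficient to zero gives the recurrence:
  (n+2)(n+1) a_{n+2} + 2 a_n = 0,
  a_{n+2} = -2 / ((n+1)(n+2)) a_n.

Check with a_0 = 1, a_1 = -2 (apply the recurrence for n = 0, 1, 2, 3): a_0 = 1, a_1 = -2, a_2 = -1, a_3 = 2/3, a_4 = 1/6, a_5 = -1/15.

a_{n+2} = -2/((n+1)(n+2)) * a_n; check: a_0 = 1, a_1 = -2, a_2 = -1, a_3 = 2/3, a_4 = 1/6, a_5 = -1/15


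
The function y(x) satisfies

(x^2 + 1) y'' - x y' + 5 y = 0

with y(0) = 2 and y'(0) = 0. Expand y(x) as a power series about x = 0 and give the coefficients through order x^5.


Ansatz: y(x) = sum_{n>=0} a_n x^n, so y'(x) = sum_{n>=1} n a_n x^(n-1) and y''(x) = sum_{n>=2} n(n-1) a_n x^(n-2).
Substitute into P(x) y'' + Q(x) y' + R(x) y = 0 with P(x) = x^2 + 1, Q(x) = -x, R(x) = 5, and match powers of x.
Initial conditions: a_0 = 2, a_1 = 0.
Setting the coefficient of each power of x to zero and solving order by order (substituting the coefficients already found):
  x^0: 2 a_2 + 5 a_0 = 0  ->  2 a_2 = -5 a_0 = -10  ->  a_2 = -5
  x^1: 6 a_3 + 4 a_1 = 0  ->  6 a_3 = -4 a_1 = 0  ->  a_3 = 0
  x^2: 12 a_4 + 5 a_2 = 0  ->  12 a_4 = -5 a_2 = 25  ->  a_4 = 25/12
  x^3: 20 a_5 + 8 a_3 = 0  ->  20 a_5 = -8 a_3 = 0  ->  a_5 = 0
Truncated series: y(x) = 2 - 5 x^2 + (25/12) x^4 + O(x^6).

a_0 = 2; a_1 = 0; a_2 = -5; a_3 = 0; a_4 = 25/12; a_5 = 0


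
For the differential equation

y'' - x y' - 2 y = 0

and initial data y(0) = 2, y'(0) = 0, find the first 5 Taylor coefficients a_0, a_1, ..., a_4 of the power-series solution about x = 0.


Ansatz: y(x) = sum_{n>=0} a_n x^n, so y'(x) = sum_{n>=1} n a_n x^(n-1) and y''(x) = sum_{n>=2} n(n-1) a_n x^(n-2).
Substitute into P(x) y'' + Q(x) y' + R(x) y = 0 with P(x) = 1, Q(x) = -x, R(x) = -2, and match powers of x.
Initial conditions: a_0 = 2, a_1 = 0.
Setting the coefficient of each power of x to zero and solving order by order (substituting the coefficients already found):
  x^0: 2 a_2 - 2 a_0 = 0  ->  2 a_2 = 2 a_0 = 4  ->  a_2 = 2
  x^1: 6 a_3 - 3 a_1 = 0  ->  6 a_3 = 3 a_1 = 0  ->  a_3 = 0
  x^2: 12 a_4 - 4 a_2 = 0  ->  12 a_4 = 4 a_2 = 8  ->  a_4 = 2/3
Truncated series: y(x) = 2 + 2 x^2 + (2/3) x^4 + O(x^5).

a_0 = 2; a_1 = 0; a_2 = 2; a_3 = 0; a_4 = 2/3


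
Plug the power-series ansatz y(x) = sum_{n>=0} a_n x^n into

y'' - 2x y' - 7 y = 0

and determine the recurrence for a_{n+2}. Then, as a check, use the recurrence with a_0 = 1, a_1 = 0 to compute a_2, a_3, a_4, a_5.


Substitute y = sum_n a_n x^n.
y''(x) has coefficient (n+2)(n+1) a_{n+2} at x^n;
-2 x y'(x) has coefficient -2 n a_n at x^n (shift);
-7 y(x) has coefficient -7 a_n at x^n.
Matching x^n: (n+2)(n+1) a_{n+2} + (-2n - 7) a_n = 0.
Thus a_{n+2} = (2n + 7) / ((n+1)(n+2)) * a_n.

Check with a_0 = 1, a_1 = 0 (apply the recurrence for n = 0, 1, 2, 3): a_0 = 1, a_1 = 0, a_2 = 7/2, a_3 = 0, a_4 = 77/24, a_5 = 0.

a_(n+2) = (2n + 7) / ((n+1)(n+2)) * a_n; check: a_0 = 1, a_1 = 0, a_2 = 7/2, a_3 = 0, a_4 = 77/24, a_5 = 0


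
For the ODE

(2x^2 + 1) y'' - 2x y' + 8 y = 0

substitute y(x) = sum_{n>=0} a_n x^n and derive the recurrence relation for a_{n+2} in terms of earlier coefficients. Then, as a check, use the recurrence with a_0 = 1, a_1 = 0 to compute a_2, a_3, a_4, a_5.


Substitute y = sum_n a_n x^n.
(1 + 2 x^2) y'' contributes (n+2)(n+1) a_{n+2} + 2 n(n-1) a_n at x^n.
-2 x y'(x) contributes -2 n a_n at x^n.
8 y(x) contributes 8 a_n at x^n.
Matching x^n: (n+2)(n+1) a_{n+2} + (2 n(n-1) - 2 n + 8) a_n = 0.
Thus a_{n+2} = (-2 n(n-1) + 2 n - 8) / ((n+1)(n+2)) * a_n.

Check with a_0 = 1, a_1 = 0 (apply the recurrence for n = 0, 1, 2, 3): a_0 = 1, a_1 = 0, a_2 = -4, a_3 = 0, a_4 = 8/3, a_5 = 0.

a_(n+2) = (-2 n(n-1) + 2 n - 8) / ((n+1)(n+2)) * a_n; check: a_0 = 1, a_1 = 0, a_2 = -4, a_3 = 0, a_4 = 8/3, a_5 = 0


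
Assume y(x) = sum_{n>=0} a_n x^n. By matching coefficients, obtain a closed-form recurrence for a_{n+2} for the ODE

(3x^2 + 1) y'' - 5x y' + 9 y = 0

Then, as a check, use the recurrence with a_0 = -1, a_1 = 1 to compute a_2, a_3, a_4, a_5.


Substitute y = sum_n a_n x^n.
(1 + 3 x^2) y'' contributes (n+2)(n+1) a_{n+2} + 3 n(n-1) a_n at x^n.
-5 x y'(x) contributes -5 n a_n at x^n.
9 y(x) contributes 9 a_n at x^n.
Matching x^n: (n+2)(n+1) a_{n+2} + (3 n(n-1) - 5 n + 9) a_n = 0.
Thus a_{n+2} = (-3 n(n-1) + 5 n - 9) / ((n+1)(n+2)) * a_n.

Check with a_0 = -1, a_1 = 1 (apply the recurrence for n = 0, 1, 2, 3): a_0 = -1, a_1 = 1, a_2 = 9/2, a_3 = -2/3, a_4 = -15/8, a_5 = 2/5.

a_(n+2) = (-3 n(n-1) + 5 n - 9) / ((n+1)(n+2)) * a_n; check: a_0 = -1, a_1 = 1, a_2 = 9/2, a_3 = -2/3, a_4 = -15/8, a_5 = 2/5


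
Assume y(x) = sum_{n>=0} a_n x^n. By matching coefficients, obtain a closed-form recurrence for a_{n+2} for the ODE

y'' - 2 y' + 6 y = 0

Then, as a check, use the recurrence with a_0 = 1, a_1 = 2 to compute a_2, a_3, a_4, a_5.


Substitute y = sum_n a_n x^n.
y''(x) has coefficient (n+2)(n+1) a_{n+2} at x^n;
-2 y'(x) has coefficient -2 (n+1) a_{n+1} at x^n;
6 y(x) has coefficient 6 a_n at x^n.
Matching x^n: (n+2)(n+1) a_{n+2} - 2 (n+1) a_{n+1} + 6 a_n = 0.
Thus a_{n+2} = [2 (n+1) a_{n+1} - 6 a_n] / ((n+1)(n+2)).

Check with a_0 = 1, a_1 = 2 (apply the recurrence for n = 0, 1, 2, 3): a_0 = 1, a_1 = 2, a_2 = -1, a_3 = -8/3, a_4 = -5/6, a_5 = 7/15.

a_(n+2) = [2 (n+1) a_(n+1) - 6 a_n] / ((n+1)(n+2)); check: a_0 = 1, a_1 = 2, a_2 = -1, a_3 = -8/3, a_4 = -5/6, a_5 = 7/15


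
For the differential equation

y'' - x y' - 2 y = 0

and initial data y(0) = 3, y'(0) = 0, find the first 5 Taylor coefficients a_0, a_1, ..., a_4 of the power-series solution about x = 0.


Ansatz: y(x) = sum_{n>=0} a_n x^n, so y'(x) = sum_{n>=1} n a_n x^(n-1) and y''(x) = sum_{n>=2} n(n-1) a_n x^(n-2).
Substitute into P(x) y'' + Q(x) y' + R(x) y = 0 with P(x) = 1, Q(x) = -x, R(x) = -2, and match powers of x.
Initial conditions: a_0 = 3, a_1 = 0.
Setting the coefficient of each power of x to zero and solving order by order (substituting the coefficients already found):
  x^0: 2 a_2 - 2 a_0 = 0  ->  2 a_2 = 2 a_0 = 6  ->  a_2 = 3
  x^1: 6 a_3 - 3 a_1 = 0  ->  6 a_3 = 3 a_1 = 0  ->  a_3 = 0
  x^2: 12 a_4 - 4 a_2 = 0  ->  12 a_4 = 4 a_2 = 12  ->  a_4 = 1
Truncated series: y(x) = 3 + 3 x^2 + x^4 + O(x^5).

a_0 = 3; a_1 = 0; a_2 = 3; a_3 = 0; a_4 = 1


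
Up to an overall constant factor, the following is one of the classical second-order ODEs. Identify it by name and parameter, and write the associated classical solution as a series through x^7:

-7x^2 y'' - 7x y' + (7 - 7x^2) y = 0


All three coefficients share the factor -7; dividing through by -7 gives  x^2 y'' + x y' + (x^2 - 1) y = 0.
This matches the Bessel equation x^2 y'' + x y' + (x^2 - nu^2) y = 0 with nu^2 = 1, so nu = 1; the solution bounded at x = 0 is J_1(x).
Frobenius at x = 0: indicial roots ±nu; for r = nu the recurrence k(k + 2nu) c_k = -c_{k-2} gives the standard series J_nu(x) = sum_{k>=0} (-1)^k / (k! (k+nu)!) (x/2)^(2k+nu). Evaluate the first 4 terms:
  k = 0: (-1)^0 / (0! * 1! * 2^1) x^1 = 1/(1*1*2) x^1 = (1/2) x^1
  k = 1: (-1)^1 / (1! * 2! * 2^3) x^3 = -1/(1*2*8) x^3 = (-1/16) x^3
  k = 2: (-1)^2 / (2! * 3! * 2^5) x^5 = 1/(2*6*32) x^5 = (1/384) x^5
  k = 3: (-1)^3 / (3! * 4! * 2^7) x^7 = -1/(6*24*128) x^7 = (-1/18432) x^7
Hence J_1(x) = -x^7/18432 + x^5/384 - x^3/16 + x/2 + ....

J_1(x); series = -x^7/18432 + x^5/384 - x^3/16 + x/2


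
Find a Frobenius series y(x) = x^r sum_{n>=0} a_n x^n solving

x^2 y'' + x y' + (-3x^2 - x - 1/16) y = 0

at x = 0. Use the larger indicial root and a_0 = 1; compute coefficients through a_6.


Write in Frobenius form y'' + (p(x)/x) y' + (q(x)/x^2) y = 0:
  p(x) = 1,  q(x) = -3x^2 - x - 1/16.
Indicial equation: r(r-1) + (1) r + (-1/16) = 0 -> roots r_1 = 1/4, r_2 = -1/4.
Take r = r_1 = 1/4. Let y(x) = x^r sum_{n>=0} a_n x^n with a_0 = 1.
Substitute y = x^r sum a_n x^n and match x^{r+n}. The recurrence is
  D(n) a_n - 1 a_{n-1} - 3 a_{n-2} = 0,  where D(n) = (r+n)(r+n-1) + (1)(r+n) + (-1/16).
  a_n = [1 a_{n-1} + 3 a_{n-2}] / D(n).
Since the indicial polynomial factors as (r - r_1)(r - r_2), D(n) = (r_1 + n - r_1)(r_1 + n - r_2) = n(n + 1/2).
Evaluating step by step (a_0 = 1):
  n = 1: D(1) = 1(1 + 1/2) = 3/2; numerator = 1(1) = 1; a_1 = (1)/(3/2) = 2/3
  n = 2: D(2) = 2(2 + 1/2) = 5; numerator = 1(2/3) + 3(1) = 11/3; a_2 = (11/3)/(5) = 11/15
  n = 3: D(3) = 3(3 + 1/2) = 21/2; numerator = 1(11/15) + 3(2/3) = 41/15; a_3 = (41/15)/(21/2) = 82/315
  n = 4: D(4) = 4(4 + 1/2) = 18; numerator = 1(82/315) + 3(11/15) = 155/63; a_4 = (155/63)/(18) = 155/1134
  n = 5: D(5) = 5(5 + 1/2) = 55/2; numerator = 1(155/1134) + 3(82/315) = 5203/5670; a_5 = (5203/5670)/(55/2) = 473/14175
  n = 6: D(6) = 6(6 + 1/2) = 39; numerator = 1(473/14175) + 3(155/1134) = 12571/28350; a_6 = (12571/28350)/(39) = 967/85050

r = 1/4; a_0 = 1; a_1 = 2/3; a_2 = 11/15; a_3 = 82/315; a_4 = 155/1134; a_5 = 473/14175; a_6 = 967/85050


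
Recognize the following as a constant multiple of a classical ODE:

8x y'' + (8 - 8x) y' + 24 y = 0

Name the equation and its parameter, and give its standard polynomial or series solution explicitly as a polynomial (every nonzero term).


All three coefficients share the factor 8; dividing through by 8 gives  x y'' + (1 - x) y' + 3 y = 0.
This matches the Laguerre equation x y'' + (1 - x) y' + n y = 0 with n = 3; the polynomial solution is L_3(x).
With y = sum_k a_k x^k, matching x^k gives (k+1)k a_{k+1} + (k+1) a_{k+1} - k a_k + n a_k = 0, i.e. (k+1)^2 a_{k+1} = (k - n) a_k = (k - 3) a_k. The right side vanishes at k = 3, so the series terminates at degree 3.
Standard normalization L_n(0) = 1 gives a_0 = 1. Work upward with a_{k+1} = (k - 3) a_k / (k+1)^2:
  a_1 = (0 - 3)(1) / 1^2 = -3/1 = -3
  a_2 = (1 - 3)(-3) / 2^2 = 6/4 = 3/2
  a_3 = (2 - 3)(3/2) / 3^2 = (-3/2)/9 = -1/6
Hence L_3(x) = -x^3/6 + 3 x^2/2 - 3 x + 1.

L_3(x); series = -x^3/6 + 3 x^2/2 - 3 x + 1


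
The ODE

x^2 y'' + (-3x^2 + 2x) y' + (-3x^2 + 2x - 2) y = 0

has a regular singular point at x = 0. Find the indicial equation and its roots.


Divide by x^2 to reach normal form y'' + P_1(x) y' + P_2(x) y = 0 with P_1(x) = -3 + 2/x and P_2(x) = -3 + 2/x - 2/x^2.
x = 0 is a singular point because the y'-coefficient -3 + 2/x has a pole at x = 0 and the y-coefficient -3 + 2/x - 2/x^2 has a pole at x = 0.
It is a regular singular point because x P_1(x) = p(x) = 2 - 3x and x^2 P_2(x) = q(x) = -3x^2 + 2x - 2 are polynomials, hence analytic at x = 0.
p(0) = 2,  q(0) = -2.
Indicial equation: r(r-1) + p(0) r + q(0) = 0, i.e. r^2 + (p(0) - 1) r + q(0) = 0, i.e. r^2 + 1 r - 2 = 0.
Discriminant: (1)^2 - 4(-2) = 9, so r = (-1 ± 3)/2.
Solving: r_1 = 1, r_2 = -2.

indicial: r^2 + 1 r - 2 = 0; roots r_1 = 1, r_2 = -2


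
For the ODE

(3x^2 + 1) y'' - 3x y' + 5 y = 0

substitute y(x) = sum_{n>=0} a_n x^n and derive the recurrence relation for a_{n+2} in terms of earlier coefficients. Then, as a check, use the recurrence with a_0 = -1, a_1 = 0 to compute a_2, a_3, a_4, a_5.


Substitute y = sum_n a_n x^n.
(1 + 3 x^2) y'' contributes (n+2)(n+1) a_{n+2} + 3 n(n-1) a_n at x^n.
-3 x y'(x) contributes -3 n a_n at x^n.
5 y(x) contributes 5 a_n at x^n.
Matching x^n: (n+2)(n+1) a_{n+2} + (3 n(n-1) - 3 n + 5) a_n = 0.
Thus a_{n+2} = (-3 n(n-1) + 3 n - 5) / ((n+1)(n+2)) * a_n.

Check with a_0 = -1, a_1 = 0 (apply the recurrence for n = 0, 1, 2, 3): a_0 = -1, a_1 = 0, a_2 = 5/2, a_3 = 0, a_4 = -25/24, a_5 = 0.

a_(n+2) = (-3 n(n-1) + 3 n - 5) / ((n+1)(n+2)) * a_n; check: a_0 = -1, a_1 = 0, a_2 = 5/2, a_3 = 0, a_4 = -25/24, a_5 = 0


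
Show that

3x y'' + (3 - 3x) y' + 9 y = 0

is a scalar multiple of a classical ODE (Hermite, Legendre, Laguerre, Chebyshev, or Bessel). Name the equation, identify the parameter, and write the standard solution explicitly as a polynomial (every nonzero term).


All three coefficients share the factor 3; dividing through by 3 gives  x y'' + (1 - x) y' + 3 y = 0.
This matches the Laguerre equation x y'' + (1 - x) y' + n y = 0 with n = 3; the polynomial solution is L_3(x).
With y = sum_k a_k x^k, matching x^k gives (k+1)k a_{k+1} + (k+1) a_{k+1} - k a_k + n a_k = 0, i.e. (k+1)^2 a_{k+1} = (k - n) a_k = (k - 3) a_k. The right side vanishes at k = 3, so the series terminates at degree 3.
Standard normalization L_n(0) = 1 gives a_0 = 1. Work upward with a_{k+1} = (k - 3) a_k / (k+1)^2:
  a_1 = (0 - 3)(1) / 1^2 = -3/1 = -3
  a_2 = (1 - 3)(-3) / 2^2 = 6/4 = 3/2
  a_3 = (2 - 3)(3/2) / 3^2 = (-3/2)/9 = -1/6
Hence L_3(x) = -x^3/6 + 3 x^2/2 - 3 x + 1.

L_3(x); series = -x^3/6 + 3 x^2/2 - 3 x + 1


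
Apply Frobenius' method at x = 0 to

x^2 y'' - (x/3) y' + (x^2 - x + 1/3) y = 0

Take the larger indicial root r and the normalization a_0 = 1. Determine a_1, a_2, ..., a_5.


Write in Frobenius form y'' + (p(x)/x) y' + (q(x)/x^2) y = 0:
  p(x) = -1/3,  q(x) = x^2 - x + 1/3.
Indicial equation: r(r-1) + (-1/3) r + (1/3) = 0 -> roots r_1 = 1, r_2 = 1/3.
Take r = r_1 = 1. Let y(x) = x^r sum_{n>=0} a_n x^n with a_0 = 1.
Substitute y = x^r sum a_n x^n and match x^{r+n}. The recurrence is
  D(n) a_n - 1 a_{n-1} + 1 a_{n-2} = 0,  where D(n) = (r+n)(r+n-1) + (-1/3)(r+n) + (1/3).
  a_n = [1 a_{n-1} - 1 a_{n-2}] / D(n).
Since the indicial polynomial factors as (r - r_1)(r - r_2), D(n) = (r_1 + n - r_1)(r_1 + n - r_2) = n(n + 2/3).
Evaluating step by step (a_0 = 1):
  n = 1: D(1) = 1(1 + 2/3) = 5/3; numerator = 1(1) = 1; a_1 = (1)/(5/3) = 3/5
  n = 2: D(2) = 2(2 + 2/3) = 16/3; numerator = 1(3/5) - 1(1) = -2/5; a_2 = (-2/5)/(16/3) = -3/40
  n = 3: D(3) = 3(3 + 2/3) = 11; numerator = 1(-3/40) - 1(3/5) = -27/40; a_3 = (-27/40)/(11) = -27/440
  n = 4: D(4) = 4(4 + 2/3) = 56/3; numerator = 1(-27/440) - 1(-3/40) = 3/220; a_4 = (3/220)/(56/3) = 9/12320
  n = 5: D(5) = 5(5 + 2/3) = 85/3; numerator = 1(9/12320) - 1(-27/440) = 153/2464; a_5 = (153/2464)/(85/3) = 27/12320

r = 1; a_0 = 1; a_1 = 3/5; a_2 = -3/40; a_3 = -27/440; a_4 = 9/12320; a_5 = 27/12320


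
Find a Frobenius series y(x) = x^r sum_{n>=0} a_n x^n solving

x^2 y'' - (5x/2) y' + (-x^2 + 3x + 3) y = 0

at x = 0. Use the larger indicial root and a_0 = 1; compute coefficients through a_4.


Write in Frobenius form y'' + (p(x)/x) y' + (q(x)/x^2) y = 0:
  p(x) = -5/2,  q(x) = -x^2 + 3x + 3.
Indicial equation: r(r-1) + (-5/2) r + (3) = 0 -> roots r_1 = 2, r_2 = 3/2.
Take r = r_1 = 2. Let y(x) = x^r sum_{n>=0} a_n x^n with a_0 = 1.
Substitute y = x^r sum a_n x^n and match x^{r+n}. The recurrence is
  D(n) a_n + 3 a_{n-1} - 1 a_{n-2} = 0,  where D(n) = (r+n)(r+n-1) + (-5/2)(r+n) + (3).
  a_n = [-3 a_{n-1} + 1 a_{n-2}] / D(n).
Since the indicial polynomial factors as (r - r_1)(r - r_2), D(n) = (r_1 + n - r_1)(r_1 + n - r_2) = n(n + 1/2).
Evaluating step by step (a_0 = 1):
  n = 1: D(1) = 1(1 + 1/2) = 3/2; numerator = -3(1) = -3; a_1 = (-3)/(3/2) = -2
  n = 2: D(2) = 2(2 + 1/2) = 5; numerator = -3(-2) + 1(1) = 7; a_2 = (7)/(5) = 7/5
  n = 3: D(3) = 3(3 + 1/2) = 21/2; numerator = -3(7/5) + 1(-2) = -31/5; a_3 = (-31/5)/(21/2) = -62/105
  n = 4: D(4) = 4(4 + 1/2) = 18; numerator = -3(-62/105) + 1(7/5) = 111/35; a_4 = (111/35)/(18) = 37/210

r = 2; a_0 = 1; a_1 = -2; a_2 = 7/5; a_3 = -62/105; a_4 = 37/210
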